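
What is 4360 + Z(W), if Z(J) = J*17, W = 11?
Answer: 4547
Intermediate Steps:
Z(J) = 17*J
4360 + Z(W) = 4360 + 17*11 = 4360 + 187 = 4547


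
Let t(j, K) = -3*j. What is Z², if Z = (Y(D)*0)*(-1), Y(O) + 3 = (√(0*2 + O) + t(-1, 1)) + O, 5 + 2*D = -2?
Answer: 0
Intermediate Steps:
D = -7/2 (D = -5/2 + (½)*(-2) = -5/2 - 1 = -7/2 ≈ -3.5000)
Y(O) = O + √O (Y(O) = -3 + ((√(0*2 + O) - 3*(-1)) + O) = -3 + ((√(0 + O) + 3) + O) = -3 + ((√O + 3) + O) = -3 + ((3 + √O) + O) = -3 + (3 + O + √O) = O + √O)
Z = 0 (Z = ((-7/2 + √(-7/2))*0)*(-1) = ((-7/2 + I*√14/2)*0)*(-1) = 0*(-1) = 0)
Z² = 0² = 0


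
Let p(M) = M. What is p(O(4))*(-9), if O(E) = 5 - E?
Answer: -9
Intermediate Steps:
p(O(4))*(-9) = (5 - 1*4)*(-9) = (5 - 4)*(-9) = 1*(-9) = -9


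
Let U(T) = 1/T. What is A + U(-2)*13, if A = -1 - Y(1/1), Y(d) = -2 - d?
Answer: -9/2 ≈ -4.5000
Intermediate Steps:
A = 2 (A = -1 - (-2 - 1/1) = -1 - (-2 - 1*1) = -1 - (-2 - 1) = -1 - 1*(-3) = -1 + 3 = 2)
A + U(-2)*13 = 2 + 13/(-2) = 2 - ½*13 = 2 - 13/2 = -9/2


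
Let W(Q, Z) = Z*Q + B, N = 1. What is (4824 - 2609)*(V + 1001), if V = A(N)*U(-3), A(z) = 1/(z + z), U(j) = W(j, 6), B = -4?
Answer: 2192850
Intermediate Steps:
W(Q, Z) = -4 + Q*Z (W(Q, Z) = Z*Q - 4 = Q*Z - 4 = -4 + Q*Z)
U(j) = -4 + 6*j (U(j) = -4 + j*6 = -4 + 6*j)
A(z) = 1/(2*z)
V = -11 (V = ((½)/1)*(-4 + 6*(-3)) = ((½)*1)*(-4 - 18) = (½)*(-22) = -11)
(4824 - 2609)*(V + 1001) = (4824 - 2609)*(-11 + 1001) = 2215*990 = 2192850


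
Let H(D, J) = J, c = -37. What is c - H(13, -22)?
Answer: -15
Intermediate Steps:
c - H(13, -22) = -37 - 1*(-22) = -37 + 22 = -15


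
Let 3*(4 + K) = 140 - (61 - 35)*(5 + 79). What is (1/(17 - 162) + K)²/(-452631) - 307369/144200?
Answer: -1565679540511463/494024014423800 ≈ -3.1692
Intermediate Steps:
K = -2056/3 (K = -4 + (140 - (61 - 35)*(5 + 79))/3 = -4 + (140 - 26*84)/3 = -4 + (140 - 1*2184)/3 = -4 + (140 - 2184)/3 = -4 + (⅓)*(-2044) = -4 - 2044/3 = -2056/3 ≈ -685.33)
(1/(17 - 162) + K)²/(-452631) - 307369/144200 = (1/(17 - 162) - 2056/3)²/(-452631) - 307369/144200 = (1/(-145) - 2056/3)²*(-1/452631) - 307369*1/144200 = (-1/145 - 2056/3)²*(-1/452631) - 307369/144200 = (-298123/435)²*(-1/452631) - 307369/144200 = (88877323129/189225)*(-1/452631) - 307369/144200 = -88877323129/85649100975 - 307369/144200 = -1565679540511463/494024014423800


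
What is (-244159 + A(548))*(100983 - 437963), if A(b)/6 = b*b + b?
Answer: -526009941940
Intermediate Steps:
A(b) = 6*b + 6*b² (A(b) = 6*(b*b + b) = 6*(b² + b) = 6*(b + b²) = 6*b + 6*b²)
(-244159 + A(548))*(100983 - 437963) = (-244159 + 6*548*(1 + 548))*(100983 - 437963) = (-244159 + 6*548*549)*(-336980) = (-244159 + 1805112)*(-336980) = 1560953*(-336980) = -526009941940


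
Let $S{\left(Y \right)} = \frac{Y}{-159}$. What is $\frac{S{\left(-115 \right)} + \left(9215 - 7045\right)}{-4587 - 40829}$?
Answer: $- \frac{345145}{7221144} \approx -0.047796$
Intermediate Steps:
$S{\left(Y \right)} = - \frac{Y}{159}$ ($S{\left(Y \right)} = Y \left(- \frac{1}{159}\right) = - \frac{Y}{159}$)
$\frac{S{\left(-115 \right)} + \left(9215 - 7045\right)}{-4587 - 40829} = \frac{\left(- \frac{1}{159}\right) \left(-115\right) + \left(9215 - 7045\right)}{-4587 - 40829} = \frac{\frac{115}{159} + 2170}{-45416} = \frac{345145}{159} \left(- \frac{1}{45416}\right) = - \frac{345145}{7221144}$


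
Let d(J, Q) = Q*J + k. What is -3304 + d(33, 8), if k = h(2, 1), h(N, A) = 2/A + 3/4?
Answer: -12149/4 ≈ -3037.3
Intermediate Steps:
h(N, A) = ¾ + 2/A (h(N, A) = 2/A + 3*(¼) = 2/A + ¾ = ¾ + 2/A)
k = 11/4 (k = ¾ + 2/1 = ¾ + 2*1 = ¾ + 2 = 11/4 ≈ 2.7500)
d(J, Q) = 11/4 + J*Q (d(J, Q) = Q*J + 11/4 = J*Q + 11/4 = 11/4 + J*Q)
-3304 + d(33, 8) = -3304 + (11/4 + 33*8) = -3304 + (11/4 + 264) = -3304 + 1067/4 = -12149/4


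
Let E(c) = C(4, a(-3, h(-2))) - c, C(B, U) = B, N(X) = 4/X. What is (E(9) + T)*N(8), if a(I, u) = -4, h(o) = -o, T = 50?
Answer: 45/2 ≈ 22.500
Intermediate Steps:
E(c) = 4 - c
(E(9) + T)*N(8) = ((4 - 1*9) + 50)*(4/8) = ((4 - 9) + 50)*(4*(⅛)) = (-5 + 50)*(½) = 45*(½) = 45/2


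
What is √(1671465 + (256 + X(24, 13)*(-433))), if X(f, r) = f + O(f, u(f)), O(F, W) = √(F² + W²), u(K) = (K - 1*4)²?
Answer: √(1661329 - 3464*√2509) ≈ 1219.8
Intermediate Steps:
u(K) = (-4 + K)² (u(K) = (K - 4)² = (-4 + K)²)
X(f, r) = f + √(f² + (-4 + f)⁴) (X(f, r) = f + √(f² + ((-4 + f)²)²) = f + √(f² + (-4 + f)⁴))
√(1671465 + (256 + X(24, 13)*(-433))) = √(1671465 + (256 + (24 + √(24² + (-4 + 24)⁴))*(-433))) = √(1671465 + (256 + (24 + √(576 + 20⁴))*(-433))) = √(1671465 + (256 + (24 + √(576 + 160000))*(-433))) = √(1671465 + (256 + (24 + √160576)*(-433))) = √(1671465 + (256 + (24 + 8*√2509)*(-433))) = √(1671465 + (256 + (-10392 - 3464*√2509))) = √(1671465 + (-10136 - 3464*√2509)) = √(1661329 - 3464*√2509)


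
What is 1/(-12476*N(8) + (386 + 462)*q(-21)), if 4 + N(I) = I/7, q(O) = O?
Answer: 7/124864 ≈ 5.6061e-5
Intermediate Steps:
N(I) = -4 + I/7
1/(-12476*N(8) + (386 + 462)*q(-21)) = 1/(-12476*(-4 + (⅐)*8) + (386 + 462)*(-21)) = 1/(-12476*(-4 + 8/7) + 848*(-21)) = 1/(-12476*(-20/7) - 17808) = 1/(249520/7 - 17808) = 1/(124864/7) = 7/124864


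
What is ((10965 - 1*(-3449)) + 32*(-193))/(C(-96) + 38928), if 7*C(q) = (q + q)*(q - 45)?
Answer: 9611/49928 ≈ 0.19250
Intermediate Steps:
C(q) = 2*q*(-45 + q)/7 (C(q) = ((q + q)*(q - 45))/7 = ((2*q)*(-45 + q))/7 = (2*q*(-45 + q))/7 = 2*q*(-45 + q)/7)
((10965 - 1*(-3449)) + 32*(-193))/(C(-96) + 38928) = ((10965 - 1*(-3449)) + 32*(-193))/((2/7)*(-96)*(-45 - 96) + 38928) = ((10965 + 3449) - 6176)/((2/7)*(-96)*(-141) + 38928) = (14414 - 6176)/(27072/7 + 38928) = 8238/(299568/7) = 8238*(7/299568) = 9611/49928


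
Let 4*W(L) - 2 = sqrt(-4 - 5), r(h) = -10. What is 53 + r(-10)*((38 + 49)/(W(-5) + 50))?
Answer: 1460129/40813 + 10440*I/40813 ≈ 35.776 + 0.2558*I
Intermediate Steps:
W(L) = 1/2 + 3*I/4 (W(L) = 1/2 + sqrt(-4 - 5)/4 = 1/2 + sqrt(-9)/4 = 1/2 + (3*I)/4 = 1/2 + 3*I/4)
53 + r(-10)*((38 + 49)/(W(-5) + 50)) = 53 - 10*(38 + 49)/((1/2 + 3*I/4) + 50) = 53 - 870/(101/2 + 3*I/4) = 53 - 870*16*(101/2 - 3*I/4)/40813 = 53 - 13920*(101/2 - 3*I/4)/40813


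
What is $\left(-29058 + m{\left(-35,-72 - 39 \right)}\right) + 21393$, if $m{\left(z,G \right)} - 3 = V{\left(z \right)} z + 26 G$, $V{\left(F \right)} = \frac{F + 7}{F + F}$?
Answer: $-10562$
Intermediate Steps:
$V{\left(F \right)} = \frac{7 + F}{2 F}$
$m{\left(z,G \right)} = \frac{13}{2} + \frac{z}{2} + 26 G$ ($m{\left(z,G \right)} = 3 + \left(\frac{7 + z}{2 z} z + 26 G\right) = 3 + \left(\left(\frac{7}{2} + \frac{z}{2}\right) + 26 G\right) = 3 + \left(\frac{7}{2} + \frac{z}{2} + 26 G\right) = \frac{13}{2} + \frac{z}{2} + 26 G$)
$\left(-29058 + m{\left(-35,-72 - 39 \right)}\right) + 21393 = \left(-29058 + \left(\frac{13}{2} + \frac{1}{2} \left(-35\right) + 26 \left(-72 - 39\right)\right)\right) + 21393 = \left(-29058 + \left(\frac{13}{2} - \frac{35}{2} + 26 \left(-111\right)\right)\right) + 21393 = \left(-29058 - 2897\right) + 21393 = -31955 + 21393 = -10562$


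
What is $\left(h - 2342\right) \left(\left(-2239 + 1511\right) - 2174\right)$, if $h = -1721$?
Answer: $11790826$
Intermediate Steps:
$\left(h - 2342\right) \left(\left(-2239 + 1511\right) - 2174\right) = \left(-1721 - 2342\right) \left(\left(-2239 + 1511\right) - 2174\right) = - 4063 \left(-728 - 2174\right) = \left(-4063\right) \left(-2902\right) = 11790826$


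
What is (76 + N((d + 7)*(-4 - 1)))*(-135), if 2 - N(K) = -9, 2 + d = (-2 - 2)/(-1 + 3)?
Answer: -11745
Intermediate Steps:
d = -4 (d = -2 + (-2 - 2)/(-1 + 3) = -2 - 4/2 = -2 - 4*½ = -2 - 2 = -4)
N(K) = 11 (N(K) = 2 - 1*(-9) = 2 + 9 = 11)
(76 + N((d + 7)*(-4 - 1)))*(-135) = (76 + 11)*(-135) = 87*(-135) = -11745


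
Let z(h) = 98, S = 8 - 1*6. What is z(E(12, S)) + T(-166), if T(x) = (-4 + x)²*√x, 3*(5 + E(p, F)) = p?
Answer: 98 + 28900*I*√166 ≈ 98.0 + 3.7235e+5*I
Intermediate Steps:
S = 2 (S = 8 - 6 = 2)
E(p, F) = -5 + p/3
T(x) = √x*(-4 + x)²
z(E(12, S)) + T(-166) = 98 + √(-166)*(-4 - 166)² = 98 + (I*√166)*(-170)² = 98 + (I*√166)*28900 = 98 + 28900*I*√166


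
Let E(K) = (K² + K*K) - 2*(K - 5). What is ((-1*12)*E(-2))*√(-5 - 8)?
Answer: -264*I*√13 ≈ -951.87*I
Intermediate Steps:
E(K) = 10 - 2*K + 2*K² (E(K) = (K² + K²) - 2*(-5 + K) = 2*K² + (10 - 2*K) = 10 - 2*K + 2*K²)
((-1*12)*E(-2))*√(-5 - 8) = ((-1*12)*(10 - 2*(-2) + 2*(-2)²))*√(-5 - 8) = (-12*(10 + 4 + 2*4))*√(-13) = (-12*(10 + 4 + 8))*(I*√13) = (-12*22)*(I*√13) = -264*I*√13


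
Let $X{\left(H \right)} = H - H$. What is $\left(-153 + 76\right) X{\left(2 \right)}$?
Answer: $0$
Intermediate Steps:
$X{\left(H \right)} = 0$
$\left(-153 + 76\right) X{\left(2 \right)} = \left(-153 + 76\right) 0 = \left(-77\right) 0 = 0$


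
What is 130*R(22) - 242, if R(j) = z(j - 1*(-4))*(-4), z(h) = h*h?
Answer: -351762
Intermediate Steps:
z(h) = h²
R(j) = -4*(4 + j)² (R(j) = (j - 1*(-4))²*(-4) = (j + 4)²*(-4) = (4 + j)²*(-4) = -4*(4 + j)²)
130*R(22) - 242 = 130*(-4*(4 + 22)²) - 242 = 130*(-4*26²) - 242 = 130*(-4*676) - 242 = 130*(-2704) - 242 = -351520 - 242 = -351762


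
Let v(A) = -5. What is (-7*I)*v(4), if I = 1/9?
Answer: 35/9 ≈ 3.8889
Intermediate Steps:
I = 1/9 ≈ 0.11111
(-7*I)*v(4) = -7*1/9*(-5) = -7/9*(-5) = 35/9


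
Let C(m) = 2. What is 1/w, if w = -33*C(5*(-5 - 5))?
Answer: -1/66 ≈ -0.015152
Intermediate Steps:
w = -66 (w = -33*2 = -66)
1/w = 1/(-66) = -1/66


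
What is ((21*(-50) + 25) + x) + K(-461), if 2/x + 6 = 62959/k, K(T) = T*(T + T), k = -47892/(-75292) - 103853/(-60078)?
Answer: 887704863721456573/2093559606252 ≈ 4.2402e+5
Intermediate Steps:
k = 157302289/66520482 (k = -47892*(-1/75292) - 103853*(-1/60078) = 11973/18823 + 6109/3534 = 157302289/66520482 ≈ 2.3647)
K(T) = 2*T² (K(T) = T*(2*T) = 2*T²)
x = 157302289/2093559606252 (x = 2/(-6 + 62959/(157302289/66520482)) = 2/(-6 + 62959*(66520482/157302289)) = 2/(-6 + 4188063026238/157302289) = 2/(4187119212504/157302289) = 2*(157302289/4187119212504) = 157302289/2093559606252 ≈ 7.5136e-5)
((21*(-50) + 25) + x) + K(-461) = ((21*(-50) + 25) + 157302289/2093559606252) + 2*(-461)² = ((-1050 + 25) + 157302289/2093559606252) + 2*212521 = (-1025 + 157302289/2093559606252) + 425042 = -2145898439106011/2093559606252 + 425042 = 887704863721456573/2093559606252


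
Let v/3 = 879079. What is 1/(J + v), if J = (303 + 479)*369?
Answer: 1/2925795 ≈ 3.4179e-7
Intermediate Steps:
J = 288558 (J = 782*369 = 288558)
v = 2637237 (v = 3*879079 = 2637237)
1/(J + v) = 1/(288558 + 2637237) = 1/2925795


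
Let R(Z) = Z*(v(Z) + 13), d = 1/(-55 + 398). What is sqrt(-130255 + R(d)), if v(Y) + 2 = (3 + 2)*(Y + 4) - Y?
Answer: I*sqrt(15324359858)/343 ≈ 360.91*I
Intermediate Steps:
d = 1/343 ≈ 0.0029155
v(Y) = 18 + 4*Y (v(Y) = -2 + ((3 + 2)*(Y + 4) - Y) = -2 + (5*(4 + Y) - Y) = -2 + ((20 + 5*Y) - Y) = -2 + (20 + 4*Y) = 18 + 4*Y)
R(Z) = Z*(31 + 4*Z) (R(Z) = Z*((18 + 4*Z) + 13) = Z*(31 + 4*Z))
sqrt(-130255 + R(d)) = sqrt(-130255 + (31 + 4*(1/343))/343) = sqrt(-130255 + (31 + 4/343)/343) = sqrt(-130255 + (1/343)*(10637/343)) = sqrt(-130255 + 10637/117649) = sqrt(-15324359858/117649) = I*sqrt(15324359858)/343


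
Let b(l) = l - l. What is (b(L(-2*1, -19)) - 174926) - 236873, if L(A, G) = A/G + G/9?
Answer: -411799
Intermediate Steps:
L(A, G) = G/9 + A/G (L(A, G) = A/G + G*(1/9) = A/G + G/9 = G/9 + A/G)
b(l) = 0
(b(L(-2*1, -19)) - 174926) - 236873 = (0 - 174926) - 236873 = -174926 - 236873 = -411799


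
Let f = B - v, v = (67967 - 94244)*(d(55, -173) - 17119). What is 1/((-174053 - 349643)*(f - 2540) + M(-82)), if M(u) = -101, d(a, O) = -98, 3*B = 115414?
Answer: 3/710721213129665 ≈ 4.2211e-15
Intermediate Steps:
B = 115414/3 (B = (1/3)*115414 = 115414/3 ≈ 38471.)
v = 452411109 (v = (67967 - 94244)*(-98 - 17119) = -26277*(-17217) = 452411109)
f = -1357117913/3 (f = 115414/3 - 1*452411109 = 115414/3 - 452411109 = -1357117913/3 ≈ -4.5237e+8)
1/((-174053 - 349643)*(f - 2540) + M(-82)) = 1/((-174053 - 349643)*(-1357117913/3 - 2540) - 101) = 1/(-523696*(-1357125533/3) - 101) = 1/(710721213129968/3 - 101) = 1/(710721213129665/3) = 3/710721213129665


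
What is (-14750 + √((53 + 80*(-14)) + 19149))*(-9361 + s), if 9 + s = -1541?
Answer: 160937250 - 10911*√18082 ≈ 1.5947e+8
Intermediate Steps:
s = -1550 (s = -9 - 1541 = -1550)
(-14750 + √((53 + 80*(-14)) + 19149))*(-9361 + s) = (-14750 + √((53 + 80*(-14)) + 19149))*(-9361 - 1550) = (-14750 + √((53 - 1120) + 19149))*(-10911) = (-14750 + √(-1067 + 19149))*(-10911) = (-14750 + √18082)*(-10911) = 160937250 - 10911*√18082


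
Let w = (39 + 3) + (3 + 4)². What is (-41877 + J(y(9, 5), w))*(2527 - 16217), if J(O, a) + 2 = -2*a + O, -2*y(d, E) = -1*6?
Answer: 575774020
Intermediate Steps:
y(d, E) = 3 (y(d, E) = -(-1)*6/2 = -½*(-6) = 3)
w = 91 (w = 42 + 7² = 42 + 49 = 91)
J(O, a) = -2 + O - 2*a (J(O, a) = -2 + (-2*a + O) = -2 + (O - 2*a) = -2 + O - 2*a)
(-41877 + J(y(9, 5), w))*(2527 - 16217) = (-41877 + (-2 + 3 - 2*91))*(2527 - 16217) = (-41877 + (-2 + 3 - 182))*(-13690) = (-41877 - 181)*(-13690) = -42058*(-13690) = 575774020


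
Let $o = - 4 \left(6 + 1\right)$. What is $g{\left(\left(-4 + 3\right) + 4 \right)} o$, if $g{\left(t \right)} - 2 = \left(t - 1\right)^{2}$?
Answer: $-168$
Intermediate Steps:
$o = -28$ ($o = \left(-4\right) 7 = -28$)
$g{\left(t \right)} = 2 + \left(-1 + t\right)^{2}$ ($g{\left(t \right)} = 2 + \left(t - 1\right)^{2} = 2 + \left(-1 + t\right)^{2}$)
$g{\left(\left(-4 + 3\right) + 4 \right)} o = \left(2 + \left(-1 + \left(\left(-4 + 3\right) + 4\right)\right)^{2}\right) \left(-28\right) = \left(2 + \left(-1 + \left(-1 + 4\right)\right)^{2}\right) \left(-28\right) = \left(2 + \left(-1 + 3\right)^{2}\right) \left(-28\right) = \left(2 + 2^{2}\right) \left(-28\right) = \left(2 + 4\right) \left(-28\right) = 6 \left(-28\right) = -168$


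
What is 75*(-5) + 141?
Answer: -234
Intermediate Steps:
75*(-5) + 141 = -375 + 141 = -234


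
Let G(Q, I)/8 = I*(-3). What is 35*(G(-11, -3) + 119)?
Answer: 6685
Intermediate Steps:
G(Q, I) = -24*I (G(Q, I) = 8*(I*(-3)) = 8*(-3*I) = -24*I)
35*(G(-11, -3) + 119) = 35*(-24*(-3) + 119) = 35*(72 + 119) = 35*191 = 6685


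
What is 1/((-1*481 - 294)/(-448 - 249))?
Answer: 697/775 ≈ 0.89935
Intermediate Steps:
1/((-1*481 - 294)/(-448 - 249)) = 1/((-481 - 294)/(-697)) = 1/(-775*(-1/697)) = 1/(775/697) = 697/775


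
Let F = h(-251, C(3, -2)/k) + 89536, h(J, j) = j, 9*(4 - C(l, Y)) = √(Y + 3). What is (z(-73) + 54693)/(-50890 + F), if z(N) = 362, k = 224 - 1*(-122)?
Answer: 171441270/120343679 ≈ 1.4246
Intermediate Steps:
k = 346 (k = 224 + 122 = 346)
C(l, Y) = 4 - √(3 + Y)/9 (C(l, Y) = 4 - √(Y + 3)/9 = 4 - √(3 + Y)/9)
F = 278815139/3114 (F = (4 - √(3 - 2)/9)/346 + 89536 = (4 - √1/9)*(1/346) + 89536 = (4 - ⅑*1)*(1/346) + 89536 = (4 - ⅑)*(1/346) + 89536 = (35/9)*(1/346) + 89536 = 35/3114 + 89536 = 278815139/3114 ≈ 89536.)
(z(-73) + 54693)/(-50890 + F) = (362 + 54693)/(-50890 + 278815139/3114) = 55055/(120343679/3114) = 55055*(3114/120343679) = 171441270/120343679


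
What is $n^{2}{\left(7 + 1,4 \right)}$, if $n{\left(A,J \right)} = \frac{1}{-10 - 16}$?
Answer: $\frac{1}{676} \approx 0.0014793$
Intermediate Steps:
$n{\left(A,J \right)} = - \frac{1}{26}$ ($n{\left(A,J \right)} = \frac{1}{-26} = - \frac{1}{26}$)
$n^{2}{\left(7 + 1,4 \right)} = \left(- \frac{1}{26}\right)^{2} = \frac{1}{676}$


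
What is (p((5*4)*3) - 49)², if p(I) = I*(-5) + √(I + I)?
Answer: 121921 - 1396*√30 ≈ 1.1427e+5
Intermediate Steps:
p(I) = -5*I + √2*√I (p(I) = -5*I + √(2*I) = -5*I + √2*√I)
(p((5*4)*3) - 49)² = ((-5*5*4*3 + √2*√((5*4)*3)) - 49)² = ((-100*3 + √2*√(20*3)) - 49)² = ((-5*60 + √2*√60) - 49)² = ((-300 + √2*(2*√15)) - 49)² = ((-300 + 2*√30) - 49)² = (-349 + 2*√30)²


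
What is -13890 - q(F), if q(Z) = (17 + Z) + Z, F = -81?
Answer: -13745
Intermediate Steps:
q(Z) = 17 + 2*Z
-13890 - q(F) = -13890 - (17 + 2*(-81)) = -13890 - (17 - 162) = -13890 - 1*(-145) = -13890 + 145 = -13745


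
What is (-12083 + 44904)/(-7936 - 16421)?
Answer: -1427/1059 ≈ -1.3475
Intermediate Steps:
(-12083 + 44904)/(-7936 - 16421) = 32821/(-24357) = 32821*(-1/24357) = -1427/1059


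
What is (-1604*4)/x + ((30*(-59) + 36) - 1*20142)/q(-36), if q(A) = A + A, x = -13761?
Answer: 8374933/27522 ≈ 304.30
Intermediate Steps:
q(A) = 2*A
(-1604*4)/x + ((30*(-59) + 36) - 1*20142)/q(-36) = -1604*4/(-13761) + ((30*(-59) + 36) - 1*20142)/((2*(-36))) = -6416*(-1/13761) + ((-1770 + 36) - 20142)/(-72) = 6416/13761 + (-1734 - 20142)*(-1/72) = 6416/13761 - 21876*(-1/72) = 6416/13761 + 1823/6 = 8374933/27522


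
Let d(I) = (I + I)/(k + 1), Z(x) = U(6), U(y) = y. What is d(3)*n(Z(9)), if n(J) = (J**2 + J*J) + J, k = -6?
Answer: -468/5 ≈ -93.600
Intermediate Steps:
Z(x) = 6
n(J) = J + 2*J**2 (n(J) = (J**2 + J**2) + J = 2*J**2 + J = J + 2*J**2)
d(I) = -2*I/5 (d(I) = (I + I)/(-6 + 1) = (2*I)/(-5) = (2*I)*(-1/5) = -2*I/5)
d(3)*n(Z(9)) = (-2/5*3)*(6*(1 + 2*6)) = -36*(1 + 12)/5 = -36*13/5 = -6/5*78 = -468/5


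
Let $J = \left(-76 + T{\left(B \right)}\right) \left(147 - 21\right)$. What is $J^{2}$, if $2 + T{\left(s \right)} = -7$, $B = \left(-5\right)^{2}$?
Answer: $114704100$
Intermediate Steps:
$B = 25$
$T{\left(s \right)} = -9$ ($T{\left(s \right)} = -2 - 7 = -9$)
$J = -10710$ ($J = \left(-76 - 9\right) \left(147 - 21\right) = \left(-85\right) 126 = -10710$)
$J^{2} = \left(-10710\right)^{2} = 114704100$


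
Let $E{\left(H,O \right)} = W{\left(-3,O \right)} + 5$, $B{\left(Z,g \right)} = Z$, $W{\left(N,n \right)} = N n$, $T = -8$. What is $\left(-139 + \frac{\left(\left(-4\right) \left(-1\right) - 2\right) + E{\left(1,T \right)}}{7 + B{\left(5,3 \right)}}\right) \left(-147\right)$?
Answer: $\frac{80213}{4} \approx 20053.0$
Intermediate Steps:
$E{\left(H,O \right)} = 5 - 3 O$ ($E{\left(H,O \right)} = - 3 O + 5 = 5 - 3 O$)
$\left(-139 + \frac{\left(\left(-4\right) \left(-1\right) - 2\right) + E{\left(1,T \right)}}{7 + B{\left(5,3 \right)}}\right) \left(-147\right) = \left(-139 + \frac{\left(\left(-4\right) \left(-1\right) - 2\right) + \left(5 - -24\right)}{7 + 5}\right) \left(-147\right) = \left(-139 + \frac{\left(4 - 2\right) + \left(5 + 24\right)}{12}\right) \left(-147\right) = \left(-139 + \left(2 + 29\right) \frac{1}{12}\right) \left(-147\right) = \left(-139 + 31 \cdot \frac{1}{12}\right) \left(-147\right) = \left(-139 + \frac{31}{12}\right) \left(-147\right) = \left(- \frac{1637}{12}\right) \left(-147\right) = \frac{80213}{4}$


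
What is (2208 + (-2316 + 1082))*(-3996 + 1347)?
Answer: -2580126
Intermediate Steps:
(2208 + (-2316 + 1082))*(-3996 + 1347) = (2208 - 1234)*(-2649) = 974*(-2649) = -2580126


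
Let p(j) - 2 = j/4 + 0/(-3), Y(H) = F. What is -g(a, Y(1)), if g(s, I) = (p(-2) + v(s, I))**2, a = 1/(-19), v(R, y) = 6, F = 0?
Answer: -225/4 ≈ -56.250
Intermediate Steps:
Y(H) = 0
p(j) = 2 + j/4 (p(j) = 2 + (j/4 + 0/(-3)) = 2 + (j*(1/4) + 0*(-1/3)) = 2 + (j/4 + 0) = 2 + j/4)
a = -1/19 ≈ -0.052632
g(s, I) = 225/4 (g(s, I) = ((2 + (1/4)*(-2)) + 6)**2 = ((2 - 1/2) + 6)**2 = (3/2 + 6)**2 = (15/2)**2 = 225/4)
-g(a, Y(1)) = -1*225/4 = -225/4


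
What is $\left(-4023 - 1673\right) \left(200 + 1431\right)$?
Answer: $-9290176$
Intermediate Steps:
$\left(-4023 - 1673\right) \left(200 + 1431\right) = \left(-5696\right) 1631 = -9290176$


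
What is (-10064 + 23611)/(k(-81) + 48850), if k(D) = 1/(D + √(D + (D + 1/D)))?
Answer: 360376546733933/1299504684880381 + 121923*I*√13123/1299504684880381 ≈ 0.27732 + 1.0748e-8*I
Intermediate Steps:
k(D) = 1/(D + √(1/D + 2*D))
(-10064 + 23611)/(k(-81) + 48850) = (-10064 + 23611)/(1/(-81 + √(1/(-81) + 2*(-81))) + 48850) = 13547/(1/(-81 + √(-1/81 - 162)) + 48850) = 13547/(1/(-81 + √(-13123/81)) + 48850) = 13547/(1/(-81 + I*√13123/9) + 48850) = 13547/(48850 + 1/(-81 + I*√13123/9))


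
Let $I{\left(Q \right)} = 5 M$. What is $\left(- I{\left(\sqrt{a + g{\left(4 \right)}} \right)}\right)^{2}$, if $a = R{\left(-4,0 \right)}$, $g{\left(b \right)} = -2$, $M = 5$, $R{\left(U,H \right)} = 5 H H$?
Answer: $625$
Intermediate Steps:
$R{\left(U,H \right)} = 5 H^{2}$
$a = 0$ ($a = 5 \cdot 0^{2} = 5 \cdot 0 = 0$)
$I{\left(Q \right)} = 25$ ($I{\left(Q \right)} = 5 \cdot 5 = 25$)
$\left(- I{\left(\sqrt{a + g{\left(4 \right)}} \right)}\right)^{2} = \left(\left(-1\right) 25\right)^{2} = \left(-25\right)^{2} = 625$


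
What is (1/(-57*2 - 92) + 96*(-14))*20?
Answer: -2768650/103 ≈ -26880.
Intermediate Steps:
(1/(-57*2 - 92) + 96*(-14))*20 = (1/(-114 - 92) - 1344)*20 = (1/(-206) - 1344)*20 = (-1/206 - 1344)*20 = -276865/206*20 = -2768650/103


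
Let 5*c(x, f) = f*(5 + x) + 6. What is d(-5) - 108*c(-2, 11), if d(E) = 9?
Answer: -4167/5 ≈ -833.40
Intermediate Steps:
c(x, f) = 6/5 + f*(5 + x)/5 (c(x, f) = (f*(5 + x) + 6)/5 = (6 + f*(5 + x))/5 = 6/5 + f*(5 + x)/5)
d(-5) - 108*c(-2, 11) = 9 - 108*(6/5 + 11 + (⅕)*11*(-2)) = 9 - 108*(6/5 + 11 - 22/5) = 9 - 108*39/5 = 9 - 4212/5 = -4167/5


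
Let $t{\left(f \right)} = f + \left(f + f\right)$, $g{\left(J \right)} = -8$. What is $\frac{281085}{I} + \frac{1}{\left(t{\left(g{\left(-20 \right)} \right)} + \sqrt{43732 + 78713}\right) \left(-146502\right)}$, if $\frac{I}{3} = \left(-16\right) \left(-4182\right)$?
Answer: $\frac{92935301268529}{66369463519392} - \frac{\sqrt{13605}}{5951350746} \approx 1.4003$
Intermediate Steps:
$I = 200736$ ($I = 3 \left(\left(-16\right) \left(-4182\right)\right) = 3 \cdot 66912 = 200736$)
$t{\left(f \right)} = 3 f$ ($t{\left(f \right)} = f + 2 f = 3 f$)
$\frac{281085}{I} + \frac{1}{\left(t{\left(g{\left(-20 \right)} \right)} + \sqrt{43732 + 78713}\right) \left(-146502\right)} = \frac{281085}{200736} + \frac{1}{\left(3 \left(-8\right) + \sqrt{43732 + 78713}\right) \left(-146502\right)} = 281085 \cdot \frac{1}{200736} + \frac{1}{-24 + \sqrt{122445}} \left(- \frac{1}{146502}\right) = \frac{93695}{66912} + \frac{1}{-24 + 3 \sqrt{13605}} \left(- \frac{1}{146502}\right) = \frac{93695}{66912} - \frac{1}{146502 \left(-24 + 3 \sqrt{13605}\right)}$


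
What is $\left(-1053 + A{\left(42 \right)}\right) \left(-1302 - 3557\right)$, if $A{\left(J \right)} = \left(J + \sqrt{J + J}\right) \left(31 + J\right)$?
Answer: $-9781167 - 709414 \sqrt{21} \approx -1.3032 \cdot 10^{7}$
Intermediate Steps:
$A{\left(J \right)} = \left(31 + J\right) \left(J + \sqrt{2} \sqrt{J}\right)$ ($A{\left(J \right)} = \left(J + \sqrt{2 J}\right) \left(31 + J\right) = \left(J + \sqrt{2} \sqrt{J}\right) \left(31 + J\right) = \left(31 + J\right) \left(J + \sqrt{2} \sqrt{J}\right)$)
$\left(-1053 + A{\left(42 \right)}\right) \left(-1302 - 3557\right) = \left(-1053 + \left(42^{2} + 31 \cdot 42 + \sqrt{2} \cdot 42^{\frac{3}{2}} + 31 \sqrt{2} \sqrt{42}\right)\right) \left(-1302 - 3557\right) = \left(-1053 + \left(1764 + 1302 + \sqrt{2} \cdot 42 \sqrt{42} + 62 \sqrt{21}\right)\right) \left(-4859\right) = \left(-1053 + \left(1764 + 1302 + 84 \sqrt{21} + 62 \sqrt{21}\right)\right) \left(-4859\right) = \left(-1053 + \left(3066 + 146 \sqrt{21}\right)\right) \left(-4859\right) = \left(2013 + 146 \sqrt{21}\right) \left(-4859\right) = -9781167 - 709414 \sqrt{21}$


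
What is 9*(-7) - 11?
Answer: -74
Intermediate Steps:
9*(-7) - 11 = -63 - 11 = -74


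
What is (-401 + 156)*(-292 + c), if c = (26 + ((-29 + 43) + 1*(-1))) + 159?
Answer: 23030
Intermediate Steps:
c = 198 (c = (26 + (14 - 1)) + 159 = (26 + 13) + 159 = 39 + 159 = 198)
(-401 + 156)*(-292 + c) = (-401 + 156)*(-292 + 198) = -245*(-94) = 23030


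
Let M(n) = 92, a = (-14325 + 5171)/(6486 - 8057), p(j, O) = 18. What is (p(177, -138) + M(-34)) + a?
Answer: 181964/1571 ≈ 115.83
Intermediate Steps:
a = 9154/1571 (a = -9154/(-1571) = -9154*(-1/1571) = 9154/1571 ≈ 5.8269)
(p(177, -138) + M(-34)) + a = (18 + 92) + 9154/1571 = 110 + 9154/1571 = 181964/1571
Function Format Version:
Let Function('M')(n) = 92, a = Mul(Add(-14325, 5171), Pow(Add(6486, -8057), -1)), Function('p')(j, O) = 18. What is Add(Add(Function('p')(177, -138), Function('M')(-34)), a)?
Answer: Rational(181964, 1571) ≈ 115.83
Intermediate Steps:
a = Rational(9154, 1571) (a = Mul(-9154, Pow(-1571, -1)) = Mul(-9154, Rational(-1, 1571)) = Rational(9154, 1571) ≈ 5.8269)
Add(Add(Function('p')(177, -138), Function('M')(-34)), a) = Add(Add(18, 92), Rational(9154, 1571)) = Add(110, Rational(9154, 1571)) = Rational(181964, 1571)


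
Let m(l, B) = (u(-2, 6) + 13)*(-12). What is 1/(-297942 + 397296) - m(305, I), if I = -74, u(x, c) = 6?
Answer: 22652713/99354 ≈ 228.00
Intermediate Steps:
m(l, B) = -228 (m(l, B) = (6 + 13)*(-12) = 19*(-12) = -228)
1/(-297942 + 397296) - m(305, I) = 1/(-297942 + 397296) - 1*(-228) = 1/99354 + 228 = 22652713/99354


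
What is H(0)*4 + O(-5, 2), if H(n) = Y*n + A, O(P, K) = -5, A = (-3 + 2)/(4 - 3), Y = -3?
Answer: -9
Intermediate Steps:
A = -1 (A = -1/1 = -1*1 = -1)
H(n) = -1 - 3*n (H(n) = -3*n - 1 = -1 - 3*n)
H(0)*4 + O(-5, 2) = (-1 - 3*0)*4 - 5 = (-1 + 0)*4 - 5 = -1*4 - 5 = -4 - 5 = -9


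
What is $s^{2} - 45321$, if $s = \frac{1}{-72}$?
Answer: $- \frac{234944063}{5184} \approx -45321.0$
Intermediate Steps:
$s = - \frac{1}{72} \approx -0.013889$
$s^{2} - 45321 = \left(- \frac{1}{72}\right)^{2} - 45321 = \frac{1}{5184} - 45321 = - \frac{234944063}{5184}$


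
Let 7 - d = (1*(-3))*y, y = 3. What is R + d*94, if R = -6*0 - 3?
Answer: 1501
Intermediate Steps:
R = -3 (R = 0 - 3 = -3)
d = 16 (d = 7 - 1*(-3)*3 = 7 - (-3)*3 = 7 - 1*(-9) = 7 + 9 = 16)
R + d*94 = -3 + 16*94 = -3 + 1504 = 1501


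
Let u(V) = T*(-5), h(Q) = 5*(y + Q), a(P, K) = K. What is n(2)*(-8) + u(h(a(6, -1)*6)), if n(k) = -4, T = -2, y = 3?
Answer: 42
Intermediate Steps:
h(Q) = 15 + 5*Q (h(Q) = 5*(3 + Q) = 15 + 5*Q)
u(V) = 10 (u(V) = -2*(-5) = 10)
n(2)*(-8) + u(h(a(6, -1)*6)) = -4*(-8) + 10 = 32 + 10 = 42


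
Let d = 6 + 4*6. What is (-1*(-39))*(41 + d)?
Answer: 2769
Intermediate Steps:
d = 30 (d = 6 + 24 = 30)
(-1*(-39))*(41 + d) = (-1*(-39))*(41 + 30) = 39*71 = 2769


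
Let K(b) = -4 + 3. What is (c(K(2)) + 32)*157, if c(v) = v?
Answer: 4867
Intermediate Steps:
K(b) = -1
(c(K(2)) + 32)*157 = (-1 + 32)*157 = 31*157 = 4867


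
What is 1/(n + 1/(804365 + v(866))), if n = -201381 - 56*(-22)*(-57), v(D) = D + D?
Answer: -806097/218939975684 ≈ -3.6818e-6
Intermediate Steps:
v(D) = 2*D
n = -271605 (n = -201381 + 1232*(-57) = -201381 - 70224 = -271605)
1/(n + 1/(804365 + v(866))) = 1/(-271605 + 1/(804365 + 2*866)) = 1/(-271605 + 1/(804365 + 1732)) = 1/(-271605 + 1/806097) = 1/(-218939975684/806097) = -806097/218939975684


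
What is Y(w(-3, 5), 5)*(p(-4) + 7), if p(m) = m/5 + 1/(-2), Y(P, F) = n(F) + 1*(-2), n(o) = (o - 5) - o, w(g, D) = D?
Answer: -399/10 ≈ -39.900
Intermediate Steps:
n(o) = -5 (n(o) = (-5 + o) - o = -5)
Y(P, F) = -7 (Y(P, F) = -5 + 1*(-2) = -5 - 2 = -7)
p(m) = -½ + m/5 (p(m) = m*(⅕) + 1*(-½) = m/5 - ½ = -½ + m/5)
Y(w(-3, 5), 5)*(p(-4) + 7) = -7*((-½ + (⅕)*(-4)) + 7) = -7*((-½ - ⅘) + 7) = -7*(-13/10 + 7) = -7*57/10 = -399/10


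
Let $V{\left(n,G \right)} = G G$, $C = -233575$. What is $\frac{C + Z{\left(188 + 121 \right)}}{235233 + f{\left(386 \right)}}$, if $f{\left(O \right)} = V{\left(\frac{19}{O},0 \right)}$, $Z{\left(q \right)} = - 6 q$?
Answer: $- \frac{235429}{235233} \approx -1.0008$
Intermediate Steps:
$V{\left(n,G \right)} = G^{2}$
$f{\left(O \right)} = 0$ ($f{\left(O \right)} = 0^{2} = 0$)
$\frac{C + Z{\left(188 + 121 \right)}}{235233 + f{\left(386 \right)}} = \frac{-233575 - 6 \left(188 + 121\right)}{235233 + 0} = \frac{-233575 - 1854}{235233} = \left(-233575 - 1854\right) \frac{1}{235233} = \left(-235429\right) \frac{1}{235233} = - \frac{235429}{235233}$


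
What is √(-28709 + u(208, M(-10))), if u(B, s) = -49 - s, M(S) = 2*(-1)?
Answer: 2*I*√7189 ≈ 169.58*I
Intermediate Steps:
M(S) = -2
√(-28709 + u(208, M(-10))) = √(-28709 + (-49 - 1*(-2))) = √(-28709 + (-49 + 2)) = √(-28709 - 47) = √(-28756) = 2*I*√7189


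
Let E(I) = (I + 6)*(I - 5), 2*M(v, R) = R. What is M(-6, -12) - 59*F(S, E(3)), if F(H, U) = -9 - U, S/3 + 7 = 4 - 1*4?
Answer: -537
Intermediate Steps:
M(v, R) = R/2
S = -21 (S = -21 + 3*(4 - 1*4) = -21 + 3*(4 - 4) = -21 + 3*0 = -21 + 0 = -21)
E(I) = (-5 + I)*(6 + I) (E(I) = (6 + I)*(-5 + I) = (-5 + I)*(6 + I))
M(-6, -12) - 59*F(S, E(3)) = (½)*(-12) - 59*(-9 - (-30 + 3 + 3²)) = -6 - 59*(-9 - (-30 + 3 + 9)) = -6 - 59*(-9 - 1*(-18)) = -6 - 59*(-9 + 18) = -6 - 59*9 = -6 - 531 = -537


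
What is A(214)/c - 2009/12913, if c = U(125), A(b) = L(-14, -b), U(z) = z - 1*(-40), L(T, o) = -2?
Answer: -357311/2130645 ≈ -0.16770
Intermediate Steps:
U(z) = 40 + z (U(z) = z + 40 = 40 + z)
A(b) = -2
c = 165 (c = 40 + 125 = 165)
A(214)/c - 2009/12913 = -2/165 - 2009/12913 = -357311/2130645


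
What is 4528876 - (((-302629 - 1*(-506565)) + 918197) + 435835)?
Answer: 2970908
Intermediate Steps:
4528876 - (((-302629 - 1*(-506565)) + 918197) + 435835) = 4528876 - (((-302629 + 506565) + 918197) + 435835) = 4528876 - ((203936 + 918197) + 435835) = 4528876 - (1122133 + 435835) = 4528876 - 1*1557968 = 4528876 - 1557968 = 2970908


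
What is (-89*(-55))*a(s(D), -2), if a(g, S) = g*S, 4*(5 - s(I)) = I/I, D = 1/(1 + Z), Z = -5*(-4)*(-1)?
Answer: -93005/2 ≈ -46503.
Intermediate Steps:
Z = -20 (Z = 20*(-1) = -20)
D = -1/19 (D = 1/(1 - 20) = 1/(-19) = -1/19 ≈ -0.052632)
s(I) = 19/4 (s(I) = 5 - I/(4*I) = 5 - 1/4*1 = 5 - 1/4 = 19/4)
a(g, S) = S*g
(-89*(-55))*a(s(D), -2) = (-89*(-55))*(-2*19/4) = 4895*(-19/2) = -93005/2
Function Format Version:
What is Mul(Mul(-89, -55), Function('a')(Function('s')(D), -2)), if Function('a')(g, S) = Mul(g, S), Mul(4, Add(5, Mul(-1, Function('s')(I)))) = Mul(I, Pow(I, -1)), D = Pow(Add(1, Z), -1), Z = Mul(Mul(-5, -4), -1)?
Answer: Rational(-93005, 2) ≈ -46503.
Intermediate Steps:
Z = -20 (Z = Mul(20, -1) = -20)
D = Rational(-1, 19) (D = Pow(Add(1, -20), -1) = Pow(-19, -1) = Rational(-1, 19) ≈ -0.052632)
Function('s')(I) = Rational(19, 4) (Function('s')(I) = Add(5, Mul(Rational(-1, 4), Mul(I, Pow(I, -1)))) = Add(5, Mul(Rational(-1, 4), 1)) = Add(5, Rational(-1, 4)) = Rational(19, 4))
Function('a')(g, S) = Mul(S, g)
Mul(Mul(-89, -55), Function('a')(Function('s')(D), -2)) = Mul(Mul(-89, -55), Mul(-2, Rational(19, 4))) = Mul(4895, Rational(-19, 2)) = Rational(-93005, 2)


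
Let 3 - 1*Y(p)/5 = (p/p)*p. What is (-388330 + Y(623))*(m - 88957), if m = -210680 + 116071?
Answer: 71853239380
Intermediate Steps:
Y(p) = 15 - 5*p (Y(p) = 15 - 5*p/p*p = 15 - 5*p)
m = -94609
(-388330 + Y(623))*(m - 88957) = (-388330 + (15 - 5*623))*(-94609 - 88957) = (-388330 + (15 - 3115))*(-183566) = (-388330 - 3100)*(-183566) = -391430*(-183566) = 71853239380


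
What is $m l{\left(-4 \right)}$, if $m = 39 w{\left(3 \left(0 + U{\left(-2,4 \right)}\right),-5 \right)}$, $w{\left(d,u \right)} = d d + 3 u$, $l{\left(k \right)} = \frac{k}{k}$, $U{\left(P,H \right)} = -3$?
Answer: $2574$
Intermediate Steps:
$l{\left(k \right)} = 1$
$w{\left(d,u \right)} = d^{2} + 3 u$
$m = 2574$ ($m = 39 \left(\left(3 \left(0 - 3\right)\right)^{2} + 3 \left(-5\right)\right) = 39 \left(\left(3 \left(-3\right)\right)^{2} - 15\right) = 39 \left(\left(-9\right)^{2} - 15\right) = 39 \left(81 - 15\right) = 39 \cdot 66 = 2574$)
$m l{\left(-4 \right)} = 2574 \cdot 1 = 2574$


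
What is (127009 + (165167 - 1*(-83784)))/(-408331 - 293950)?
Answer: -375960/702281 ≈ -0.53534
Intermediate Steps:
(127009 + (165167 - 1*(-83784)))/(-408331 - 293950) = (127009 + (165167 + 83784))/(-702281) = (127009 + 248951)*(-1/702281) = 375960*(-1/702281) = -375960/702281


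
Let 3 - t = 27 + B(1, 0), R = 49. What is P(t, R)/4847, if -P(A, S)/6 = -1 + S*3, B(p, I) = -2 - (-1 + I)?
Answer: -876/4847 ≈ -0.18073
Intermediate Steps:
B(p, I) = -1 - I (B(p, I) = -2 + (1 - I) = -1 - I)
t = -23 (t = 3 - (27 + (-1 - 1*0)) = 3 - (27 + (-1 + 0)) = 3 - (27 - 1) = 3 - 1*26 = 3 - 26 = -23)
P(A, S) = 6 - 18*S (P(A, S) = -6*(-1 + S*3) = -6*(-1 + 3*S) = 6 - 18*S)
P(t, R)/4847 = (6 - 18*49)/4847 = (6 - 882)*(1/4847) = -876*1/4847 = -876/4847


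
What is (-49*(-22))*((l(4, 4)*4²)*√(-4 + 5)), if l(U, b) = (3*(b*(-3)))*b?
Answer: -2483712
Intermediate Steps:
l(U, b) = -9*b² (l(U, b) = (3*(-3*b))*b = (-9*b)*b = -9*b²)
(-49*(-22))*((l(4, 4)*4²)*√(-4 + 5)) = (-49*(-22))*((-9*4²*4²)*√(-4 + 5)) = 1078*((-9*16*16)*√1) = 1078*(-144*16*1) = 1078*(-2304*1) = 1078*(-2304) = -2483712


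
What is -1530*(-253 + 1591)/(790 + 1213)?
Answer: -2047140/2003 ≈ -1022.0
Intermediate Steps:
-1530*(-253 + 1591)/(790 + 1213) = -2047140/2003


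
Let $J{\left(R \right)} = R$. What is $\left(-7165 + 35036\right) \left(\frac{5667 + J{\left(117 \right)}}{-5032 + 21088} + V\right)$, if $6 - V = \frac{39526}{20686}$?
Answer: $\frac{858092849678}{6919467} \approx 1.2401 \cdot 10^{5}$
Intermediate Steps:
$V = \frac{42295}{10343}$ ($V = 6 - \frac{39526}{20686} = 6 - 39526 \cdot \frac{1}{20686} = 6 - \frac{19763}{10343} = \frac{42295}{10343} \approx 4.0892$)
$\left(-7165 + 35036\right) \left(\frac{5667 + J{\left(117 \right)}}{-5032 + 21088} + V\right) = \left(-7165 + 35036\right) \left(\frac{5667 + 117}{-5032 + 21088} + \frac{42295}{10343}\right) = 27871 \left(\frac{5784}{16056} + \frac{42295}{10343}\right) = 27871 \left(5784 \cdot \frac{1}{16056} + \frac{42295}{10343}\right) = 27871 \left(\frac{241}{669} + \frac{42295}{10343}\right) = 27871 \cdot \frac{30788018}{6919467} = \frac{858092849678}{6919467}$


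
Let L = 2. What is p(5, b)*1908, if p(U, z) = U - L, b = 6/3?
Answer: 5724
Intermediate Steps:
b = 2 (b = 6*(1/3) = 2)
p(U, z) = -2 + U (p(U, z) = U - 1*2 = U - 2 = -2 + U)
p(5, b)*1908 = (-2 + 5)*1908 = 3*1908 = 5724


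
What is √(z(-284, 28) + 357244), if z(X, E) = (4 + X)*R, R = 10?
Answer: 2*√88611 ≈ 595.35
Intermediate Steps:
z(X, E) = 40 + 10*X (z(X, E) = (4 + X)*10 = 40 + 10*X)
√(z(-284, 28) + 357244) = √((40 + 10*(-284)) + 357244) = √((40 - 2840) + 357244) = √(-2800 + 357244) = √354444 = 2*√88611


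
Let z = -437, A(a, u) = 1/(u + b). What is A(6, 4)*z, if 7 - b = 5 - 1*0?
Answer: -437/6 ≈ -72.833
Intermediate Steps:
b = 2 (b = 7 - (5 - 1*0) = 7 - (5 + 0) = 7 - 1*5 = 7 - 5 = 2)
A(a, u) = 1/(2 + u) (A(a, u) = 1/(u + 2) = 1/(2 + u))
A(6, 4)*z = -437/(2 + 4) = -437/6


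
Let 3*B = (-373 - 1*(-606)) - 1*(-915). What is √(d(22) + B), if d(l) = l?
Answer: √3642/3 ≈ 20.116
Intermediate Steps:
B = 1148/3 (B = ((-373 - 1*(-606)) - 1*(-915))/3 = ((-373 + 606) + 915)/3 = (233 + 915)/3 = (⅓)*1148 = 1148/3 ≈ 382.67)
√(d(22) + B) = √(22 + 1148/3) = √(1214/3) = √3642/3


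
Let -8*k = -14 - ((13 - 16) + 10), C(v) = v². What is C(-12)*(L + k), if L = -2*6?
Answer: -1350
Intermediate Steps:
k = 21/8 (k = -(-14 - ((13 - 16) + 10))/8 = -(-14 - (-3 + 10))/8 = -(-14 - 1*7)/8 = -(-14 - 7)/8 = -⅛*(-21) = 21/8 ≈ 2.6250)
L = -12
C(-12)*(L + k) = (-12)²*(-12 + 21/8) = 144*(-75/8) = -1350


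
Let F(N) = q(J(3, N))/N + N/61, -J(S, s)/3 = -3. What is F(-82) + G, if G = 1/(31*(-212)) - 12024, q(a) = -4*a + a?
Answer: -197650027251/16436572 ≈ -12025.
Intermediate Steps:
J(S, s) = 9 (J(S, s) = -3*(-3) = 9)
q(a) = -3*a
F(N) = -27/N + N/61 (F(N) = (-3*9)/N + N/61 = -27/N + N*(1/61) = -27/N + N/61)
G = -79021729/6572 (G = 1/(-6572) - 12024 = -1/6572 - 12024 = -79021729/6572 ≈ -12024.)
F(-82) + G = (-27/(-82) + (1/61)*(-82)) - 79021729/6572 = (-27*(-1/82) - 82/61) - 79021729/6572 = (27/82 - 82/61) - 79021729/6572 = -5077/5002 - 79021729/6572 = -197650027251/16436572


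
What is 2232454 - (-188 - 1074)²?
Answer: 639810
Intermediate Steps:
2232454 - (-188 - 1074)² = 2232454 - 1*(-1262)² = 2232454 - 1*1592644 = 2232454 - 1592644 = 639810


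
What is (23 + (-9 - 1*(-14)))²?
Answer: 784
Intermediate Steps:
(23 + (-9 - 1*(-14)))² = (23 + (-9 + 14))² = (23 + 5)² = 28² = 784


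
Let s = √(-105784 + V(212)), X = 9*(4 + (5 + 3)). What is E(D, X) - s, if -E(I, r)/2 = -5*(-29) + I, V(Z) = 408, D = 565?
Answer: -1420 - 4*I*√6586 ≈ -1420.0 - 324.62*I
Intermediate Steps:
X = 108 (X = 9*(4 + 8) = 9*12 = 108)
s = 4*I*√6586 (s = √(-105784 + 408) = √(-105376) = 4*I*√6586 ≈ 324.62*I)
E(I, r) = -290 - 2*I (E(I, r) = -2*(-5*(-29) + I) = -2*(145 + I) = -290 - 2*I)
E(D, X) - s = (-290 - 2*565) - 4*I*√6586 = (-290 - 1130) - 4*I*√6586 = -1420 - 4*I*√6586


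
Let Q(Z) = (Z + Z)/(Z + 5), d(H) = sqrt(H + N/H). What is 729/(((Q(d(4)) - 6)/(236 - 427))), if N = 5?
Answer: 5987277/272 + 232065*sqrt(21)/272 ≈ 25922.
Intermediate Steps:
d(H) = sqrt(H + 5/H)
Q(Z) = 2*Z/(5 + Z) (Q(Z) = (2*Z)/(5 + Z) = 2*Z/(5 + Z))
729/(((Q(d(4)) - 6)/(236 - 427))) = 729/(((2*sqrt(4 + 5/4)/(5 + sqrt(4 + 5/4)) - 6)/(236 - 427))) = 729/(((2*sqrt(4 + 5*(1/4))/(5 + sqrt(4 + 5*(1/4))) - 6)/(-191))) = 729/(((2*sqrt(4 + 5/4)/(5 + sqrt(4 + 5/4)) - 6)*(-1/191))) = 729/(((2*sqrt(21/4)/(5 + sqrt(21/4)) - 6)*(-1/191))) = 729/(((2*(sqrt(21)/2)/(5 + sqrt(21)/2) - 6)*(-1/191))) = 729/(((sqrt(21)/(5 + sqrt(21)/2) - 6)*(-1/191))) = 729/(((-6 + sqrt(21)/(5 + sqrt(21)/2))*(-1/191))) = 729/(6/191 - sqrt(21)/(191*(5 + sqrt(21)/2)))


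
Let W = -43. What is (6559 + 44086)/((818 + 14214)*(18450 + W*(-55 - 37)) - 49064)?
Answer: 50645/336757928 ≈ 0.00015039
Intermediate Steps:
(6559 + 44086)/((818 + 14214)*(18450 + W*(-55 - 37)) - 49064) = (6559 + 44086)/((818 + 14214)*(18450 - 43*(-55 - 37)) - 49064) = 50645/(15032*(18450 - 43*(-92)) - 49064) = 50645/(15032*(18450 + 3956) - 49064) = 50645/(15032*22406 - 49064) = 50645/(336806992 - 49064) = 50645/336757928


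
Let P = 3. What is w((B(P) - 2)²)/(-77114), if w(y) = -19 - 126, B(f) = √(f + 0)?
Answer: 145/77114 ≈ 0.0018803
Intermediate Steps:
B(f) = √f
w(y) = -145
w((B(P) - 2)²)/(-77114) = -145/(-77114) = -145*(-1/77114) = 145/77114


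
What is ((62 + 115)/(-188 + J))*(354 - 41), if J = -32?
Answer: -55401/220 ≈ -251.82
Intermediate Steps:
((62 + 115)/(-188 + J))*(354 - 41) = ((62 + 115)/(-188 - 32))*(354 - 41) = (177/(-220))*313 = (177*(-1/220))*313 = -177/220*313 = -55401/220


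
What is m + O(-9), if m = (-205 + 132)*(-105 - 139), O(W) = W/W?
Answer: 17813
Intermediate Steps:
O(W) = 1
m = 17812 (m = -73*(-244) = 17812)
m + O(-9) = 17812 + 1 = 17813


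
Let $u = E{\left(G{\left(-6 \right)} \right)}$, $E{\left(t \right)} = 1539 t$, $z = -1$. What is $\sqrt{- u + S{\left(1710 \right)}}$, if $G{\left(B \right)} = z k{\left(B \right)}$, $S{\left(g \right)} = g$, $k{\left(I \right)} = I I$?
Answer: $3 \sqrt{6346} \approx 238.99$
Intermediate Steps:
$k{\left(I \right)} = I^{2}$
$G{\left(B \right)} = - B^{2}$
$u = -55404$ ($u = 1539 \left(- \left(-6\right)^{2}\right) = 1539 \left(\left(-1\right) 36\right) = 1539 \left(-36\right) = -55404$)
$\sqrt{- u + S{\left(1710 \right)}} = \sqrt{\left(-1\right) \left(-55404\right) + 1710} = \sqrt{55404 + 1710} = \sqrt{57114} = 3 \sqrt{6346}$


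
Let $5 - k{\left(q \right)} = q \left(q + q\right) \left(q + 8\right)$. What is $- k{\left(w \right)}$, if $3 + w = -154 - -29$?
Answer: $-3932165$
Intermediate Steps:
$w = -128$ ($w = -3 - 125 = -128$)
$k{\left(q \right)} = 5 - 2 q^{2} \left(8 + q\right)$ ($k{\left(q \right)} = 5 - q \left(q + q\right) \left(q + 8\right) = 5 - q 2 q \left(8 + q\right) = 5 - 2 q^{2} \left(8 + q\right)$)
$- k{\left(w \right)} = - (5 - 16 \left(-128\right)^{2} - 2 \left(-128\right)^{3}) = - (5 - 262144 - -4194304) = - (5 - 262144 + 4194304) = \left(-1\right) 3932165 = -3932165$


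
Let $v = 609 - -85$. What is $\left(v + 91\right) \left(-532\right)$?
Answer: $-417620$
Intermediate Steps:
$v = 694$ ($v = 609 + 85 = 694$)
$\left(v + 91\right) \left(-532\right) = \left(694 + 91\right) \left(-532\right) = 785 \left(-532\right) = -417620$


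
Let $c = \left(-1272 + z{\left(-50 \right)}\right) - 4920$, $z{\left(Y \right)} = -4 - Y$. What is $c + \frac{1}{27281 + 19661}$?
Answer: $- \frac{288505531}{46942} \approx -6146.0$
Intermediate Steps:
$c = -6146$ ($c = \left(-1272 - -46\right) - 4920 = \left(-1272 + \left(-4 + 50\right)\right) - 4920 = \left(-1272 + 46\right) - 4920 = -1226 - 4920 = -6146$)
$c + \frac{1}{27281 + 19661} = -6146 + \frac{1}{27281 + 19661} = -6146 + \frac{1}{46942} = - \frac{288505531}{46942}$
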